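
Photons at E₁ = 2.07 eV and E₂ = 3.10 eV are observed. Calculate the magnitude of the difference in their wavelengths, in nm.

199 nm

Using λ = hc/E: λ₁ = 5.990·10^-7 m, λ₂ = 3.999·10^-7 m.
|Δλ| = |5.990·10^-7 − 3.999·10^-7| = 1.99·10^-7 m = 199 nm.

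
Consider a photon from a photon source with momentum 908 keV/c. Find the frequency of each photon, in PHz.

2.20·10^5 PHz

In SI units: p = 908 keV/c = 4.8526·10^-22 kg·m/s.
Since f = pc/h for a photon, f = 2.196·10^20 Hz.
Converting to PHz: f = 219600 PHz ≈ 2.20·10^5 PHz.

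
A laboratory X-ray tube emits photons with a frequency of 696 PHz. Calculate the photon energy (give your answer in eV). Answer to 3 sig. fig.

(h = 6.62607015e-34 J·s, 1 eV = 1.602176634e-19 J.)
Convert to SI: f = 696 PHz = 6.96e17 Hz.
Apply E = hf: E = 4.612e-16 J.
Converting to eV: E = 2878 eV ≈ 2880 eV.

2880 eV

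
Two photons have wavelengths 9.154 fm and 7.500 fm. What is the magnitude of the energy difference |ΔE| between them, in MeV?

Using E = hc/λ: E₁ = 2.1700 × 10^-11 J, E₂ = 2.6486 × 10^-11 J.
|ΔE| = |2.1700 × 10^-11 − 2.6486 × 10^-11| = 4.79 × 10^-12 J = 29.9 MeV.

29.9 MeV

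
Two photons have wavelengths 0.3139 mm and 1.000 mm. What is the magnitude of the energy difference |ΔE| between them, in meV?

Using E = hc/λ: E₁ = 6.3283 × 10^-22 J, E₂ = 1.9864 × 10^-22 J.
|ΔE| = |6.3283 × 10^-22 − 1.9864 × 10^-22| = 4.34 × 10^-22 J = 2.71 meV.

2.71 meV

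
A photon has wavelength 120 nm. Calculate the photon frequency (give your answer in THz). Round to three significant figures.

In SI units: λ = 120 nm = 1.2e-7 m.
Since f = c/λ for a photon, f = 2.498e15 Hz.
Converting to THz: f = 2498 THz ≈ 2500 THz.

2500 THz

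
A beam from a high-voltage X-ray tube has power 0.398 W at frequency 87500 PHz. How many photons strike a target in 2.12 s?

1.46e13 photons

Total energy: E_total = P·t = 0.398 × 2.12 = 0.8438 J.
Per-photon energy: E = 5.798e-14 J.
N = E_total / E_photon = 1.46e13.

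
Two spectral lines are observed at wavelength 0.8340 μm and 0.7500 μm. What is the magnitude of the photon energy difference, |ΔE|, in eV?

0.167 eV

Using E = hc/λ: E₁ = 2.3818 × 10^-19 J, E₂ = 2.6486 × 10^-19 J.
|ΔE| = |2.3818 × 10^-19 − 2.6486 × 10^-19| = 2.67 × 10^-20 J = 0.167 eV.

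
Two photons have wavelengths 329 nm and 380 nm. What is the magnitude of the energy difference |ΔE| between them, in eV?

0.506 eV

Using E = hc/λ: E₁ = 6.038e-19 J, E₂ = 5.227e-19 J.
|ΔE| = |6.038e-19 − 5.227e-19| = 8.10e-20 J = 0.506 eV.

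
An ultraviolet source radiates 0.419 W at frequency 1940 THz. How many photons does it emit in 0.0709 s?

Total energy: E_total = P·t = 0.419 × 0.0709 = 0.02971 J.
Per-photon energy: E = 1.285e-18 J.
N = E_total / E_photon = 2.31e16.

2.31e16 photons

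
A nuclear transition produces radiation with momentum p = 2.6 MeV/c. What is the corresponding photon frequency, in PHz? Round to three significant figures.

6.29 × 10^5 PHz

(h = 6.62607015 × 10^-34 J·s, c = 2.99792458 × 10^8 m/s, 1 eV = 1.602176634 × 10^-19 J.)
First convert: p = 2.6 MeV/c = 1.3895 × 10^-21 kg·m/s.
The photon relation is f = pc/h, giving f = 6.287 × 10^20 Hz.
Converting to PHz: f = 628700 PHz ≈ 6.29 × 10^5 PHz.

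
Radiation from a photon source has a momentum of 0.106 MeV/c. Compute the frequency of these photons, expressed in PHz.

In SI units: p = 0.106 MeV/c = 5.6649e-23 kg·m/s.
The photon relation is f = pc/h, giving f = 2.563e19 Hz.
Converting to PHz: f = 25630 PHz ≈ 2.56e4 PHz.

2.56e4 PHz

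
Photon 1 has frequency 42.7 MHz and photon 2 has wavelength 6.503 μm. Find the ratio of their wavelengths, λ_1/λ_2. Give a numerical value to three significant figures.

1.08e6

λ_1 = 7.021 m (from frequency = 42.7 MHz, via λ = c/f).
λ_2 = 6.503e-6 m (from wavelength = 6.503 μm, via λ given directly).
Ratio = 7.021 / 6.503e-6 = 1.08e6.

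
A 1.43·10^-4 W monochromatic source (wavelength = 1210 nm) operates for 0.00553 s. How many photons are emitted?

Total energy: E_total = P·t = 1.43·10^-4 × 0.00553 = 7.908·10^-7 J.
Per-photon energy: E = 1.642·10^-19 J.
N = E_total / E_photon = 4.82·10^12.

4.82·10^12 photons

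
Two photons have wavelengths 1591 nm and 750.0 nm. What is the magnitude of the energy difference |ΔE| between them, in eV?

Using E = hc/λ: E₁ = 1.2486e-19 J, E₂ = 2.6486e-19 J.
|ΔE| = |1.2486e-19 − 2.6486e-19| = 1.40e-19 J = 0.874 eV.

0.874 eV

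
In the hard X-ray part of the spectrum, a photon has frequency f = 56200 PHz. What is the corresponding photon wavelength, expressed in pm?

5.33 pm

In SI units: f = 56200 PHz = 5.62e19 Hz.
The photon relation is λ = c/f, giving λ = 5.334e-12 m.
Converting to pm: λ = 5.334 pm ≈ 5.33 pm.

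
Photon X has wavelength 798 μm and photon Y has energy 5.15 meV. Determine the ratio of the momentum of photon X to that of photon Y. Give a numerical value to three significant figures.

p_X = 8.303e-31 kg·m/s (from wavelength = 798 μm, via p = h/λ).
p_Y = 2.752e-30 kg·m/s (from energy = 5.15 meV, via p = E/c).
Ratio = 8.303e-31 / 2.752e-30 = 0.302.

0.302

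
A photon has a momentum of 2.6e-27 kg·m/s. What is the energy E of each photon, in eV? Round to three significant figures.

4.87 eV

Take c = 2.99792458e8 m/s, 1 eV = 1.602176634e-19 J.
Since E = pc for a photon, E = 7.795e-19 J.
Converting to eV: E = 4.865 eV ≈ 4.87 eV.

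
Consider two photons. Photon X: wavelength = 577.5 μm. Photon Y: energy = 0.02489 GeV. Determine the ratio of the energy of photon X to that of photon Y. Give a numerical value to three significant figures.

8.63e-11

E_X = 3.440e-22 J (from wavelength = 577.5 μm, via E = hc/λ).
E_Y = 3.988e-12 J (from energy = 0.02489 GeV, via E given directly).
Ratio = 3.440e-22 / 3.988e-12 = 8.63e-11.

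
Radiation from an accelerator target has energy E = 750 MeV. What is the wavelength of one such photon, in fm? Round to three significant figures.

1.65 fm

Take h = 6.62607015e-34 J·s, c = 2.99792458e8 m/s, 1 eV = 1.602176634e-19 J.
First convert: E = 750 MeV = 1.2016e-10 J.
Since λ = hc/E for a photon, λ = 1.653e-15 m.
Converting to fm: λ = 1.653 fm ≈ 1.65 fm.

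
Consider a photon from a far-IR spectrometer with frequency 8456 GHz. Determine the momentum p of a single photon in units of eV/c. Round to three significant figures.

0.0350 eV/c

First convert: f = 8456 GHz = 8.456e12 Hz.
Since p = hf/c for a photon, p = 1.869e-29 kg·m/s.
Converting to eV/c: p = 0.03497 eV/c ≈ 0.0350 eV/c.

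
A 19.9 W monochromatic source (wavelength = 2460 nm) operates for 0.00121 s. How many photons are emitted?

Total energy: E_total = P·t = 19.9 × 0.00121 = 0.02408 J.
Per-photon energy: E = 8.075 × 10^-20 J.
N = E_total / E_photon = 2.98 × 10^17.

2.98 × 10^17 photons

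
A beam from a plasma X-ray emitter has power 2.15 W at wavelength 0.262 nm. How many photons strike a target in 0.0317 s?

8.99·10^13 photons

Total energy: E_total = P·t = 2.15 × 0.0317 = 0.06815 J.
Per-photon energy: E = 7.582·10^-16 J.
N = E_total / E_photon = 8.99·10^13.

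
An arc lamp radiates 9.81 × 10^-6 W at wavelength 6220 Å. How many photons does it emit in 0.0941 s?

2.89 × 10^12 photons

Total energy: E_total = P·t = 9.81 × 10^-6 × 0.0941 = 9.231 × 10^-7 J.
Per-photon energy: E = 3.194 × 10^-19 J.
N = E_total / E_photon = 2.89 × 10^12.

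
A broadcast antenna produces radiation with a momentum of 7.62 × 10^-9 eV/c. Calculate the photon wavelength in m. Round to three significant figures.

Use h = 6.62607015 × 10^-34 J·s, c = 2.99792458 × 10^8 m/s, 1 eV = 1.602176634 × 10^-19 J.
Convert to SI: p = 7.62 × 10^-9 eV/c = 4.0723 × 10^-36 kg·m/s.
Since λ = h/p for a photon, λ = 162.7 m.
So λ ≈ 163 m.

163 m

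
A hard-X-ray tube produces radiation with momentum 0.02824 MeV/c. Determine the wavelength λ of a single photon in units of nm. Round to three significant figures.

(h = 6.62607015 × 10^-34 J·s, c = 2.99792458 × 10^8 m/s, 1 eV = 1.602176634 × 10^-19 J.)
In SI units: p = 0.02824 MeV/c = 1.5092 × 10^-23 kg·m/s.
For a photon λ = h/p, so λ = 4.390 × 10^-11 m.
Converting to nm: λ = 0.04390 nm ≈ 0.0439 nm.

0.0439 nm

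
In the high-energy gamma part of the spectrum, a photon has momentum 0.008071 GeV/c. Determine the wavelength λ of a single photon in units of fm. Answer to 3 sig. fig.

In SI units: p = 0.008071 GeV/c = 4.3134e-21 kg·m/s.
The photon relation is λ = h/p, giving λ = 1.536e-13 m.
Converting to fm: λ = 153.6 fm ≈ 154 fm.

154 fm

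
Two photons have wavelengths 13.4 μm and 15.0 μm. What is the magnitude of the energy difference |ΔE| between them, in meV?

9.87 meV

Using E = hc/λ: E₁ = 1.482 × 10^-20 J, E₂ = 1.324 × 10^-20 J.
|ΔE| = |1.482 × 10^-20 − 1.324 × 10^-20| = 1.58 × 10^-21 J = 9.87 meV.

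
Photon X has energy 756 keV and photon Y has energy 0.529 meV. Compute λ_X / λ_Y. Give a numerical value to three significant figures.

7.00 × 10^-10

λ_X = 1.640 × 10^-12 m (from energy = 756 keV, via λ = hc/E).
λ_Y = 0.002344 m (from energy = 0.529 meV, via λ = hc/E).
Ratio = 1.640 × 10^-12 / 0.002344 = 7.00 × 10^-10.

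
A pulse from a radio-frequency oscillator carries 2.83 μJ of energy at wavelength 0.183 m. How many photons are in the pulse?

Per-photon energy: E = 1.085e-24 J (from wavelength = 0.183 m).
N = E_total / E_photon = 2.83e-6 J / 1.085e-24 J = 2.61e18.

2.61e18 photons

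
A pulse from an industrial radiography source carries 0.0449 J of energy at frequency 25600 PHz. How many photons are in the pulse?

2.65e12 photons

Per-photon energy: E = 1.696e-14 J (from frequency = 25600 PHz).
N = E_total / E_photon = 0.0449 J / 1.696e-14 J = 2.65e12.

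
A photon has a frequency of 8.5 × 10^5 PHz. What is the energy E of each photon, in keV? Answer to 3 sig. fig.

3520 keV

Convert to SI: f = 8.5 × 10^5 PHz = 8.5 × 10^20 Hz.
Since E = hf for a photon, E = 5.632 × 10^-13 J.
Converting to keV: E = 3515 keV ≈ 3520 keV.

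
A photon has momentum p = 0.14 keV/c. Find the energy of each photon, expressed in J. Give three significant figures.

Take c = 2.99792458e8 m/s, 1 eV = 1.602176634e-19 J.
First convert: p = 0.14 keV/c = 7.4820e-26 kg·m/s.
For a photon E = pc, so E = 2.243e-17 J.
So E ≈ 2.24e-17 J.

2.24e-17 J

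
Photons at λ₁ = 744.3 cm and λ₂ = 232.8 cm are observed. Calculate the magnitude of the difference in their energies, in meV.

Using E = hc/λ: E₁ = 2.6689e-26 J, E₂ = 8.5328e-26 J.
|ΔE| = |2.6689e-26 − 8.5328e-26| = 5.86e-26 J = 3.66e-4 meV.

3.66e-4 meV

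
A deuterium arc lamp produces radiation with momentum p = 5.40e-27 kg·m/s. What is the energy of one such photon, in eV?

(c = 2.99792458e8 m/s, 1 eV = 1.602176634e-19 J.)
The photon relation is E = pc, giving E = 1.619e-18 J.
Converting to eV: E = 10.10 eV ≈ 10.1 eV.

10.1 eV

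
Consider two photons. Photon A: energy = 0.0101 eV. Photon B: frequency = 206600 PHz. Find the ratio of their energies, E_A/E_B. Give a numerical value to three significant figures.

E_A = 1.618e-21 J (from energy = 0.0101 eV, via E given directly).
E_B = 1.369e-13 J (from frequency = 206600 PHz, via E = hf).
Ratio = 1.618e-21 / 1.369e-13 = 1.18e-8.

1.18e-8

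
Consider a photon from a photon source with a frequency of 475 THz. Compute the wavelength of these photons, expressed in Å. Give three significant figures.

6310 Å

In SI units: f = 475 THz = 4.75·10^14 Hz.
For a photon λ = c/f, so λ = 6.311·10^-7 m.
Converting to Å: λ = 6311 Å ≈ 6310 Å.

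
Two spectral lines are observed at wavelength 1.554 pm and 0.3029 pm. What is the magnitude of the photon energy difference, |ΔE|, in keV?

3300 keV

Using E = hc/λ: E₁ = 1.2783e-13 J, E₂ = 6.5581e-13 J.
|ΔE| = |1.2783e-13 − 6.5581e-13| = 5.28e-13 J = 3300 keV.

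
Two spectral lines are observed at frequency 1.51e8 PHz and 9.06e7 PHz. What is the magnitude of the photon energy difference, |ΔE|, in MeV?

250 MeV

Using E = hf: E₁ = 1.001e-10 J, E₂ = 6.003e-11 J.
|ΔE| = |1.001e-10 − 6.003e-11| = 4.00e-11 J = 250 MeV.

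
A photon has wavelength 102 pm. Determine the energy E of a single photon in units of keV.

12.2 keV

Take h = 6.62607015e-34 J·s, c = 2.99792458e8 m/s, 1 eV = 1.602176634e-19 J.
In SI units: λ = 102 pm = 1.02e-10 m.
For a photon E = hc/λ, so E = 1.947e-15 J.
Converting to keV: E = 12.16 keV ≈ 12.2 keV.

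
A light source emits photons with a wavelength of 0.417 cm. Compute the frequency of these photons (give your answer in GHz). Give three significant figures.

Use c = 2.99792458 × 10^8 m/s.
In SI units: λ = 0.417 cm = 0.00417 m.
For a photon f = c/λ, so f = 7.189 × 10^10 Hz.
Converting to GHz: f = 71.89 GHz ≈ 71.9 GHz.

71.9 GHz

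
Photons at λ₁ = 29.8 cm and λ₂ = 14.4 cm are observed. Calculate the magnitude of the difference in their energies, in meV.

Using E = hc/λ: E₁ = 6.666e-25 J, E₂ = 1.379e-24 J.
|ΔE| = |6.666e-25 − 1.379e-24| = 7.13e-25 J = 4.45e-3 meV.

4.45e-3 meV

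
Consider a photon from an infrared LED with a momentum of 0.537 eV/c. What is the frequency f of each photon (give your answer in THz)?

Use h = 6.62607015e-34 J·s, c = 2.99792458e8 m/s, 1 eV = 1.602176634e-19 J.
In SI units: p = 0.537 eV/c = 2.8699e-28 kg·m/s.
Since f = pc/h for a photon, f = 1.298e14 Hz.
Converting to THz: f = 129.8 THz ≈ 130 THz.

130 THz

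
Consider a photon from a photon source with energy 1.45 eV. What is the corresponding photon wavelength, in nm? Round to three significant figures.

855 nm

In SI units: E = 1.45 eV = 2.3232e-19 J.
The photon relation is λ = hc/E, giving λ = 8.551e-7 m.
Converting to nm: λ = 855.1 nm ≈ 855 nm.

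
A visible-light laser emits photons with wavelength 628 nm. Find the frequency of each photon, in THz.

477 THz

First convert: λ = 628 nm = 6.28e-7 m.
The photon relation is f = c/λ, giving f = 4.774e14 Hz.
Converting to THz: f = 477.4 THz ≈ 477 THz.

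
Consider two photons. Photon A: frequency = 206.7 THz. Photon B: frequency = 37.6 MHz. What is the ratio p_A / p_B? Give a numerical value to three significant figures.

5.50e6

p_A = 4.569e-28 kg·m/s (from frequency = 206.7 THz, via p = hf/c).
p_B = 8.310e-35 kg·m/s (from frequency = 37.6 MHz, via p = hf/c).
Ratio = 4.569e-28 / 8.310e-35 = 5.50e6.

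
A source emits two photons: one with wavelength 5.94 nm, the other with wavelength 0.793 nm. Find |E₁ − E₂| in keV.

1.35 keV

Using E = hc/λ: E₁ = 3.344 × 10^-17 J, E₂ = 2.505 × 10^-16 J.
|ΔE| = |3.344 × 10^-17 − 2.505 × 10^-16| = 2.17 × 10^-16 J = 1.35 keV.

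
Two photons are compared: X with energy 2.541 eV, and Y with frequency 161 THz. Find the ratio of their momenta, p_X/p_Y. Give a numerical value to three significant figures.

p_X = 1.358 × 10^-27 kg·m/s (from energy = 2.541 eV, via p = E/c).
p_Y = 3.558 × 10^-28 kg·m/s (from frequency = 161 THz, via p = hf/c).
Ratio = 1.358 × 10^-27 / 3.558 × 10^-28 = 3.82.

3.82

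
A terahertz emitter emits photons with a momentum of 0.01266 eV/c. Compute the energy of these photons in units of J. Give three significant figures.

Use c = 2.99792458 × 10^8 m/s, 1 eV = 1.602176634 × 10^-19 J.
First convert: p = 0.01266 eV/c = 6.7659 × 10^-30 kg·m/s.
The photon relation is E = pc, giving E = 2.028 × 10^-21 J.
So E ≈ 2.03 × 10^-21 J.

2.03 × 10^-21 J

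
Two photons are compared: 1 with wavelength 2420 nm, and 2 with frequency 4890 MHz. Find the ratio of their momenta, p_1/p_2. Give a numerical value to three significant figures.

2.53e4

p_1 = 2.738e-28 kg·m/s (from wavelength = 2420 nm, via p = h/λ).
p_2 = 1.081e-32 kg·m/s (from frequency = 4890 MHz, via p = hf/c).
Ratio = 2.738e-28 / 1.081e-32 = 2.53e4.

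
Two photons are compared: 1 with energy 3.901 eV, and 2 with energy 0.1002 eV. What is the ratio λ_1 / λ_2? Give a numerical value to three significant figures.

0.0257

λ_1 = 3.178e-7 m (from energy = 3.901 eV, via λ = hc/E).
λ_2 = 1.237e-5 m (from energy = 0.1002 eV, via λ = hc/E).
Ratio = 3.178e-7 / 1.237e-5 = 0.0257.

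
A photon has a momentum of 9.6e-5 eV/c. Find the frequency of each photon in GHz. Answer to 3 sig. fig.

In SI units: p = 9.6e-5 eV/c = 5.1305e-32 kg·m/s.
The photon relation is f = pc/h, giving f = 2.321e10 Hz.
Converting to GHz: f = 23.21 GHz ≈ 23.2 GHz.

23.2 GHz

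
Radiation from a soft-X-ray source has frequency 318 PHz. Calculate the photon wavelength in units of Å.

First convert: f = 318 PHz = 3.18e17 Hz.
The photon relation is λ = c/f, giving λ = 9.427e-10 m.
Converting to Å: λ = 9.427 Å ≈ 9.43 Å.

9.43 Å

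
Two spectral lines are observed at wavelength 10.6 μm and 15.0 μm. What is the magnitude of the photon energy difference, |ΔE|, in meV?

Using E = hc/λ: E₁ = 1.874 × 10^-20 J, E₂ = 1.324 × 10^-20 J.
|ΔE| = |1.874 × 10^-20 − 1.324 × 10^-20| = 5.50 × 10^-21 J = 34.3 meV.

34.3 meV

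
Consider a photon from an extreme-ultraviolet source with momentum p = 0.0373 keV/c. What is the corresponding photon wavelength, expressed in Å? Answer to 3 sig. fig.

332 Å

Use h = 6.62607015 × 10^-34 J·s, c = 2.99792458 × 10^8 m/s, 1 eV = 1.602176634 × 10^-19 J.
Convert to SI: p = 0.0373 keV/c = 1.9934 × 10^-26 kg·m/s.
Since λ = h/p for a photon, λ = 3.324 × 10^-8 m.
Converting to Å: λ = 332.4 Å ≈ 332 Å.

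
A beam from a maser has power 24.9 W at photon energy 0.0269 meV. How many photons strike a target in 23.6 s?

Total energy: E_total = P·t = 24.9 × 23.6 = 587.6 J.
Per-photon energy: E = 4.310e-24 J.
N = E_total / E_photon = 1.36e26.

1.36e26 photons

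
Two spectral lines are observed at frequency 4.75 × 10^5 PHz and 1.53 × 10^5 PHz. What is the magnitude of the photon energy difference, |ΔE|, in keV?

Using E = hf: E₁ = 3.147 × 10^-13 J, E₂ = 1.014 × 10^-13 J.
|ΔE| = |3.147 × 10^-13 − 1.014 × 10^-13| = 2.13 × 10^-13 J = 1330 keV.

1330 keV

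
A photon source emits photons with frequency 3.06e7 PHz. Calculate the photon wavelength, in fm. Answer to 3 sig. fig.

(c = 2.99792458e8 m/s.)
Convert to SI: f = 3.06e7 PHz = 3.06e22 Hz.
Apply λ = c/f: λ = 9.797e-15 m.
Converting to fm: λ = 9.797 fm ≈ 9.80 fm.

9.80 fm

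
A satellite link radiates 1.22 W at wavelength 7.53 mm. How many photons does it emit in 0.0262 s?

1.21e21 photons

Total energy: E_total = P·t = 1.22 × 0.0262 = 0.03196 J.
Per-photon energy: E = 2.638e-23 J.
N = E_total / E_photon = 1.21e21.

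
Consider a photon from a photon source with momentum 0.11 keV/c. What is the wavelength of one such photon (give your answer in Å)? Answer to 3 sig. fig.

113 Å

(h = 6.62607015e-34 J·s, c = 2.99792458e8 m/s, 1 eV = 1.602176634e-19 J.)
Convert to SI: p = 0.11 keV/c = 5.8787e-26 kg·m/s.
Since λ = h/p for a photon, λ = 1.127e-8 m.
Converting to Å: λ = 112.7 Å ≈ 113 Å.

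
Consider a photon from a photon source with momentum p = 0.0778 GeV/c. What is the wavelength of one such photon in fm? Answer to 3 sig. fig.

15.9 fm

Use h = 6.62607015e-34 J·s, c = 2.99792458e8 m/s, 1 eV = 1.602176634e-19 J.
First convert: p = 0.0778 GeV/c = 4.1579e-20 kg·m/s.
For a photon λ = h/p, so λ = 1.594e-14 m.
Converting to fm: λ = 15.94 fm ≈ 15.9 fm.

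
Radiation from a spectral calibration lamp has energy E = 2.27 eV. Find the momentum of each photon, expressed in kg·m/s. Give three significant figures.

Take c = 2.99792458e8 m/s, 1 eV = 1.602176634e-19 J.
In SI units: E = 2.27 eV = 3.6369e-19 J.
For a photon p = E/c, so p = 1.213e-27 kg·m/s.
So p ≈ 1.21e-27 kg·m/s.

1.21e-27 kg·m/s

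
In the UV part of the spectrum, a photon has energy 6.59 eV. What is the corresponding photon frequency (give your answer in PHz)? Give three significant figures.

First convert: E = 6.59 eV = 1.0558·10^-18 J.
Since f = E/h for a photon, f = 1.593·10^15 Hz.
Converting to PHz: f = 1.593 PHz ≈ 1.59 PHz.

1.59 PHz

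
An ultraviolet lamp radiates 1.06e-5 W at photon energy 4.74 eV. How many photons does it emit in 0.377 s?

Total energy: E_total = P·t = 1.06e-5 × 0.377 = 3.996e-6 J.
Per-photon energy: E = 7.594e-19 J.
N = E_total / E_photon = 5.26e12.

5.26e12 photons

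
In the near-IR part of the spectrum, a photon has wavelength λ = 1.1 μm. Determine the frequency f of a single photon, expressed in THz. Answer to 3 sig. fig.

273 THz

Take c = 2.99792458 × 10^8 m/s.
First convert: λ = 1.1 μm = 1.1 × 10^-6 m.
The photon relation is f = c/λ, giving f = 2.725 × 10^14 Hz.
Converting to THz: f = 272.5 THz ≈ 273 THz.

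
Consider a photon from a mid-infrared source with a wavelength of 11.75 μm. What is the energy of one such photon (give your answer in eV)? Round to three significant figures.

0.106 eV

Use h = 6.62607015e-34 J·s, c = 2.99792458e8 m/s, 1 eV = 1.602176634e-19 J.
Convert to SI: λ = 11.75 μm = 1.175e-5 m.
Apply E = hc/λ: E = 1.691e-20 J.
Converting to eV: E = 0.1055 eV ≈ 0.106 eV.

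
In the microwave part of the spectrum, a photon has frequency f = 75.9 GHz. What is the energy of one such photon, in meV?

First convert: f = 75.9 GHz = 7.59e10 Hz.
Apply E = hf: E = 5.029e-23 J.
Converting to meV: E = 0.3139 meV ≈ 0.314 meV.

0.314 meV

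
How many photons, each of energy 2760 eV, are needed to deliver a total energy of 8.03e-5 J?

Per-photon energy: E = 4.422e-16 J (from energy = 2760 eV).
N = E_total / E_photon = 8.03e-5 J / 4.422e-16 J = 1.82e11.

1.82e11 photons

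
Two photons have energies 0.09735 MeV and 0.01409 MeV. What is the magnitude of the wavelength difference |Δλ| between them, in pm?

Using λ = hc/E: λ₁ = 1.2736·10^-11 m, λ₂ = 8.7994·10^-11 m.
|Δλ| = |1.2736·10^-11 − 8.7994·10^-11| = 7.53·10^-11 m = 75.3 pm.

75.3 pm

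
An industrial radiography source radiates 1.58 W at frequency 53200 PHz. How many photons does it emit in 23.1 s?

1.04 × 10^15 photons

Total energy: E_total = P·t = 1.58 × 23.1 = 36.50 J.
Per-photon energy: E = 3.525 × 10^-14 J.
N = E_total / E_photon = 1.04 × 10^15.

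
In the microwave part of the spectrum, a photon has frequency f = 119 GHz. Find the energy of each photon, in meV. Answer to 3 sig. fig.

In SI units: f = 119 GHz = 1.19e11 Hz.
Apply E = hf: E = 7.885e-23 J.
Converting to meV: E = 0.4921 meV ≈ 0.492 meV.

0.492 meV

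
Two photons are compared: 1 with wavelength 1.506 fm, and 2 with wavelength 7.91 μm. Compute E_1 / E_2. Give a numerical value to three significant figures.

E_1 = 1.319e-10 J (from wavelength = 1.506 fm, via E = hc/λ).
E_2 = 2.511e-20 J (from wavelength = 7.91 μm, via E = hc/λ).
Ratio = 1.319e-10 / 2.511e-20 = 5.25e9.

5.25e9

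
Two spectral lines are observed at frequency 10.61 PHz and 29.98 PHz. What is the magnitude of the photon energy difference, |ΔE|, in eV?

Using E = hf: E₁ = 7.0303·10^-18 J, E₂ = 1.9865·10^-17 J.
|ΔE| = |7.0303·10^-18 − 1.9865·10^-17| = 1.28·10^-17 J = 80.1 eV.

80.1 eV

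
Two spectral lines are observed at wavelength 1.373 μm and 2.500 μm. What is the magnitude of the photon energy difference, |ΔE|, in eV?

Using E = hc/λ: E₁ = 1.4468e-19 J, E₂ = 7.9458e-20 J.
|ΔE| = |1.4468e-19 − 7.9458e-20| = 6.52e-20 J = 0.407 eV.

0.407 eV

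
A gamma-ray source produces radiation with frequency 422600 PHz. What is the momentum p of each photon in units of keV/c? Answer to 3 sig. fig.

First convert: f = 422600 PHz = 4.226 × 10^20 Hz.
Since p = hf/c for a photon, p = 9.340 × 10^-22 kg·m/s.
Converting to keV/c: p = 1748 keV/c ≈ 1750 keV/c.

1750 keV/c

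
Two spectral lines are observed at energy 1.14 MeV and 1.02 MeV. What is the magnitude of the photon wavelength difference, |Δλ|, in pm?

Using λ = hc/E: λ₁ = 1.088e-12 m, λ₂ = 1.216e-12 m.
|Δλ| = |1.088e-12 − 1.216e-12| = 1.28e-13 m = 0.128 pm.

0.128 pm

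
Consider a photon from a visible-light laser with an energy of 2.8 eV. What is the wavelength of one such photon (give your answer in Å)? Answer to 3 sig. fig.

4430 Å

Use h = 6.62607015 × 10^-34 J·s, c = 2.99792458 × 10^8 m/s, 1 eV = 1.602176634 × 10^-19 J.
Convert to SI: E = 2.8 eV = 4.4861 × 10^-19 J.
For a photon λ = hc/E, so λ = 4.428 × 10^-7 m.
Converting to Å: λ = 4428 Å ≈ 4430 Å.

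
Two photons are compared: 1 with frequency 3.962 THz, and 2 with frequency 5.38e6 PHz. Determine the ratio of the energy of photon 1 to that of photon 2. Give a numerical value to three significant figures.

E_1 = 2.625e-21 J (from frequency = 3.962 THz, via E = hf).
E_2 = 3.565e-12 J (from frequency = 5.38e6 PHz, via E = hf).
Ratio = 2.625e-21 / 3.565e-12 = 7.36e-10.

7.36e-10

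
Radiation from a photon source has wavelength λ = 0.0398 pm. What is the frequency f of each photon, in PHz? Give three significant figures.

Take c = 2.99792458 × 10^8 m/s.
In SI units: λ = 0.0398 pm = 3.98 × 10^-14 m.
For a photon f = c/λ, so f = 7.532 × 10^21 Hz.
Converting to PHz: f = 7.532 × 10^6 PHz ≈ 7.53 × 10^6 PHz.

7.53 × 10^6 PHz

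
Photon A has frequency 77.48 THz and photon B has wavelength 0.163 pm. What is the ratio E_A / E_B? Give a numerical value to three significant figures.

4.21 × 10^-8

E_A = 5.134 × 10^-20 J (from frequency = 77.48 THz, via E = hf).
E_B = 1.219 × 10^-12 J (from wavelength = 0.163 pm, via E = hc/λ).
Ratio = 5.134 × 10^-20 / 1.219 × 10^-12 = 4.21 × 10^-8.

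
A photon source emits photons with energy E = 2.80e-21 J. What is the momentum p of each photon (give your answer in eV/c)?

Use c = 2.99792458e8 m/s, 1 eV = 1.602176634e-19 J.
The photon relation is p = E/c, giving p = 9.340e-30 kg·m/s.
Converting to eV/c: p = 0.01748 eV/c ≈ 0.0175 eV/c.

0.0175 eV/c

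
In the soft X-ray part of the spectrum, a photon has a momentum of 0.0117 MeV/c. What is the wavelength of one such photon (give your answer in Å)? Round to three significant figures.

1.06 Å

First convert: p = 0.0117 MeV/c = 6.2528e-24 kg·m/s.
The photon relation is λ = h/p, giving λ = 1.060e-10 m.
Converting to Å: λ = 1.060 Å ≈ 1.06 Å.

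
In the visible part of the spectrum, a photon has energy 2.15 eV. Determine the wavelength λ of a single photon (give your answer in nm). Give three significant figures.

577 nm

Convert to SI: E = 2.15 eV = 3.4447 × 10^-19 J.
Since λ = hc/E for a photon, λ = 5.767 × 10^-7 m.
Converting to nm: λ = 576.7 nm ≈ 577 nm.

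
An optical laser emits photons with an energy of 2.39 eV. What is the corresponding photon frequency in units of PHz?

(h = 6.62607015e-34 J·s, 1 eV = 1.602176634e-19 J.)
Convert to SI: E = 2.39 eV = 3.8292e-19 J.
For a photon f = E/h, so f = 5.779e14 Hz.
Converting to PHz: f = 0.5779 PHz ≈ 0.578 PHz.

0.578 PHz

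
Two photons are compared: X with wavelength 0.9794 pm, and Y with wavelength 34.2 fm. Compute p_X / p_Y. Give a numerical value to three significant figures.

p_X = 6.765 × 10^-22 kg·m/s (from wavelength = 0.9794 pm, via p = h/λ).
p_Y = 1.937 × 10^-20 kg·m/s (from wavelength = 34.2 fm, via p = h/λ).
Ratio = 6.765 × 10^-22 / 1.937 × 10^-20 = 0.0349.

0.0349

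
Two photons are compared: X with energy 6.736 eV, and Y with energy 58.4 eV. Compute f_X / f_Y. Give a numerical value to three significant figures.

f_X = 1.629e15 Hz (from energy = 6.736 eV, via f = E/h).
f_Y = 1.412e16 Hz (from energy = 58.4 eV, via f = E/h).
Ratio = 1.629e15 / 1.412e16 = 0.115.

0.115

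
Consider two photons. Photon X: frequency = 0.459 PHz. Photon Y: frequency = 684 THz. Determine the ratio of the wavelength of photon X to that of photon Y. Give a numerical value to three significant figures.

λ_X = 6.531 × 10^-7 m (from frequency = 0.459 PHz, via λ = c/f).
λ_Y = 4.383 × 10^-7 m (from frequency = 684 THz, via λ = c/f).
Ratio = 6.531 × 10^-7 / 4.383 × 10^-7 = 1.49.

1.49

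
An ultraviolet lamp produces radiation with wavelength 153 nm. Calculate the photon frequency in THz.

Use c = 2.99792458e8 m/s.
Convert to SI: λ = 153 nm = 1.53e-7 m.
For a photon f = c/λ, so f = 1.959e15 Hz.
Converting to THz: f = 1959 THz ≈ 1960 THz.

1960 THz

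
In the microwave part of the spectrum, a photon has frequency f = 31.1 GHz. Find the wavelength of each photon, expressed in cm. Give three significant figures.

0.964 cm

In SI units: f = 31.1 GHz = 3.11e10 Hz.
The photon relation is λ = c/f, giving λ = 0.009640 m.
Converting to cm: λ = 0.9640 cm ≈ 0.964 cm.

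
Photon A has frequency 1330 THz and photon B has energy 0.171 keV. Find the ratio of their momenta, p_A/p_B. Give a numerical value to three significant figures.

0.0322

p_A = 2.940 × 10^-27 kg·m/s (from frequency = 1330 THz, via p = hf/c).
p_B = 9.139 × 10^-26 kg·m/s (from energy = 0.171 keV, via p = E/c).
Ratio = 2.940 × 10^-27 / 9.139 × 10^-26 = 0.0322.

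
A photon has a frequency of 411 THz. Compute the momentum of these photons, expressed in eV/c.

1.70 eV/c

Take h = 6.62607015e-34 J·s, c = 2.99792458e8 m/s, 1 eV = 1.602176634e-19 J.
Convert to SI: f = 411 THz = 4.11e14 Hz.
For a photon p = hf/c, so p = 9.084e-28 kg·m/s.
Converting to eV/c: p = 1.700 eV/c ≈ 1.70 eV/c.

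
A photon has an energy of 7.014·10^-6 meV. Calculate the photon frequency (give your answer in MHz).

1.70 MHz

First convert: E = 7.014·10^-6 meV = 1.1238·10^-27 J.
For a photon f = E/h, so f = 1.696·10^6 Hz.
Converting to MHz: f = 1.696 MHz ≈ 1.70 MHz.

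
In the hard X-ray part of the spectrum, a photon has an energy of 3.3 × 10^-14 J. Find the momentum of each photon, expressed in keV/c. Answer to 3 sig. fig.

The photon relation is p = E/c, giving p = 1.101 × 10^-22 kg·m/s.
Converting to keV/c: p = 206.0 keV/c ≈ 206 keV/c.

206 keV/c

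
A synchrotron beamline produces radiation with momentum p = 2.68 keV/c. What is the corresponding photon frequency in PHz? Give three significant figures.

First convert: p = 2.68 keV/c = 1.4323e-24 kg·m/s.
Since f = pc/h for a photon, f = 6.480e17 Hz.
Converting to PHz: f = 648.0 PHz ≈ 648 PHz.

648 PHz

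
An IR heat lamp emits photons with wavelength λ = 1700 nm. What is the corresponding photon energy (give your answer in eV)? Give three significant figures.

In SI units: λ = 1700 nm = 1.7 × 10^-6 m.
For a photon E = hc/λ, so E = 1.168 × 10^-19 J.
Converting to eV: E = 0.7293 eV ≈ 0.729 eV.

0.729 eV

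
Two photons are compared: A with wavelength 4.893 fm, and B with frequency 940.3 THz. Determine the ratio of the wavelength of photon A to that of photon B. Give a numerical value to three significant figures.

1.53 × 10^-8

λ_A = 4.893 × 10^-15 m (from wavelength = 4.893 fm, via λ given directly).
λ_B = 3.188 × 10^-7 m (from frequency = 940.3 THz, via λ = c/f).
Ratio = 4.893 × 10^-15 / 3.188 × 10^-7 = 1.53 × 10^-8.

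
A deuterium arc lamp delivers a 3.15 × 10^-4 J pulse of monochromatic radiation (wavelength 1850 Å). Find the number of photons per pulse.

2.93 × 10^14 photons

Per-photon energy: E = 1.074 × 10^-18 J (from wavelength = 1850 Å).
N = E_total / E_photon = 3.15 × 10^-4 J / 1.074 × 10^-18 J = 2.93 × 10^14.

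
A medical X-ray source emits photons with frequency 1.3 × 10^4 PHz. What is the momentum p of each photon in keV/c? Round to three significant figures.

53.8 keV/c

In SI units: f = 1.3 × 10^4 PHz = 1.3 × 10^19 Hz.
Apply p = hf/c: p = 2.873 × 10^-23 kg·m/s.
Converting to keV/c: p = 53.76 keV/c ≈ 53.8 keV/c.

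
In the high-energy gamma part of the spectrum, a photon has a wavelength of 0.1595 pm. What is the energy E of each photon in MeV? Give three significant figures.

7.77 MeV

In SI units: λ = 0.1595 pm = 1.595e-13 m.
For a photon E = hc/λ, so E = 1.245e-12 J.
Converting to MeV: E = 7.773 MeV ≈ 7.77 MeV.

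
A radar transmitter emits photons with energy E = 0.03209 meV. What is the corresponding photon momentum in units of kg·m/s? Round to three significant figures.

Take c = 2.99792458e8 m/s, 1 eV = 1.602176634e-19 J.
Convert to SI: E = 0.03209 meV = 5.1414e-24 J.
The photon relation is p = E/c, giving p = 1.715e-32 kg·m/s.
So p ≈ 1.71e-32 kg·m/s.

1.71e-32 kg·m/s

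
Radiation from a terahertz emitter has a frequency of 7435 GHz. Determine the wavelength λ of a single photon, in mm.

First convert: f = 7435 GHz = 7.435e12 Hz.
The photon relation is λ = c/f, giving λ = 4.032e-5 m.
Converting to mm: λ = 0.04032 mm ≈ 0.0403 mm.

0.0403 mm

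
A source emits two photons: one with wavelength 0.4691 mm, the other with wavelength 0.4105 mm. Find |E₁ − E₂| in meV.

Using E = hc/λ: E₁ = 4.2346 × 10^-22 J, E₂ = 4.8391 × 10^-22 J.
|ΔE| = |4.2346 × 10^-22 − 4.8391 × 10^-22| = 6.04 × 10^-23 J = 0.377 meV.

0.377 meV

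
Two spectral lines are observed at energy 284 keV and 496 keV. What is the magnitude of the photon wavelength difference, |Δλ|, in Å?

Using λ = hc/E: λ₁ = 4.366 × 10^-12 m, λ₂ = 2.500 × 10^-12 m.
|Δλ| = |4.366 × 10^-12 − 2.500 × 10^-12| = 1.87 × 10^-12 m = 0.0187 Å.

0.0187 Å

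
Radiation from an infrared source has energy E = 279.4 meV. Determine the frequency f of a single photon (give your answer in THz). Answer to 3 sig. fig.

(h = 6.62607015e-34 J·s, 1 eV = 1.602176634e-19 J.)
In SI units: E = 279.4 meV = 4.4765e-20 J.
Apply f = E/h: f = 6.756e13 Hz.
Converting to THz: f = 67.56 THz ≈ 67.6 THz.

67.6 THz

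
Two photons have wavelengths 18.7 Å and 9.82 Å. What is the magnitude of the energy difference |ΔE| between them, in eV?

Using E = hc/λ: E₁ = 1.062 × 10^-16 J, E₂ = 2.023 × 10^-16 J.
|ΔE| = |1.062 × 10^-16 − 2.023 × 10^-16| = 9.61 × 10^-17 J = 600 eV.

600 eV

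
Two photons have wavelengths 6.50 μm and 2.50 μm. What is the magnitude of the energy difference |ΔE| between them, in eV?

0.305 eV

Using E = hc/λ: E₁ = 3.056 × 10^-20 J, E₂ = 7.946 × 10^-20 J.
|ΔE| = |3.056 × 10^-20 − 7.946 × 10^-20| = 4.89 × 10^-20 J = 0.305 eV.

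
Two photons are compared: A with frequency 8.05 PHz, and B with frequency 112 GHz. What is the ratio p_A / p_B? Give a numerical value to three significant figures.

7.19 × 10^4

p_A = 1.779 × 10^-26 kg·m/s (from frequency = 8.05 PHz, via p = hf/c).
p_B = 2.475 × 10^-31 kg·m/s (from frequency = 112 GHz, via p = hf/c).
Ratio = 1.779 × 10^-26 / 2.475 × 10^-31 = 7.19 × 10^4.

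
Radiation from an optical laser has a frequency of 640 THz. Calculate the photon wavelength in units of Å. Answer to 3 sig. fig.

4680 Å

First convert: f = 640 THz = 6.4e14 Hz.
Since λ = c/f for a photon, λ = 4.684e-7 m.
Converting to Å: λ = 4684 Å ≈ 4680 Å.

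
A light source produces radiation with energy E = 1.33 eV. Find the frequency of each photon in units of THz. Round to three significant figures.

Convert to SI: E = 1.33 eV = 2.1309 × 10^-19 J.
The photon relation is f = E/h, giving f = 3.216 × 10^14 Hz.
Converting to THz: f = 321.6 THz ≈ 322 THz.

322 THz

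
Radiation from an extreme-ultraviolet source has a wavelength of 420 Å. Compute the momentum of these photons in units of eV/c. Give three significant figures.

29.5 eV/c

In SI units: λ = 420 Å = 4.20 × 10^-8 m.
Apply p = h/λ: p = 1.578 × 10^-26 kg·m/s.
Converting to eV/c: p = 29.52 eV/c ≈ 29.5 eV/c.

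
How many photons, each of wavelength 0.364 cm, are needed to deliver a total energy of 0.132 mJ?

Per-photon energy: E = 5.457 × 10^-23 J (from wavelength = 0.364 cm).
N = E_total / E_photon = 1.32 × 10^-4 J / 5.457 × 10^-23 J = 2.42 × 10^18.

2.42 × 10^18 photons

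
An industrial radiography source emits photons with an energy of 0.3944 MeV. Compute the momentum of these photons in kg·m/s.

2.11e-22 kg·m/s

Take c = 2.99792458e8 m/s, 1 eV = 1.602176634e-19 J.
First convert: E = 0.3944 MeV = 6.3190e-14 J.
Since p = E/c for a photon, p = 2.108e-22 kg·m/s.
So p ≈ 2.11e-22 kg·m/s.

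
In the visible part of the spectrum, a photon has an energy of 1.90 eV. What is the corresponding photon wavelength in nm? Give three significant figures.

653 nm

Take h = 6.62607015e-34 J·s, c = 2.99792458e8 m/s, 1 eV = 1.602176634e-19 J.
Convert to SI: E = 1.90 eV = 3.0441e-19 J.
For a photon λ = hc/E, so λ = 6.525e-7 m.
Converting to nm: λ = 652.5 nm ≈ 653 nm.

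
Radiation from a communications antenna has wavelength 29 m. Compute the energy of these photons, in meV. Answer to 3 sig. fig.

Apply E = hc/λ: E = 6.850 × 10^-27 J.
Converting to meV: E = 4.275 × 10^-5 meV ≈ 4.28 × 10^-5 meV.

4.28 × 10^-5 meV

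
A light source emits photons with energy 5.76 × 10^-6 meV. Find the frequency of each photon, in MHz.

In SI units: E = 5.76 × 10^-6 meV = 9.2285 × 10^-28 J.
The photon relation is f = E/h, giving f = 1.393 × 10^6 Hz.
Converting to MHz: f = 1.393 MHz ≈ 1.39 MHz.

1.39 MHz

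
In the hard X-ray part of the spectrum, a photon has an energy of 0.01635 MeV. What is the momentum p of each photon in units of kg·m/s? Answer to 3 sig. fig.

8.74 × 10^-24 kg·m/s

Use c = 2.99792458 × 10^8 m/s, 1 eV = 1.602176634 × 10^-19 J.
In SI units: E = 0.01635 MeV = 2.6196 × 10^-15 J.
Apply p = E/c: p = 8.738 × 10^-24 kg·m/s.
So p ≈ 8.74 × 10^-24 kg·m/s.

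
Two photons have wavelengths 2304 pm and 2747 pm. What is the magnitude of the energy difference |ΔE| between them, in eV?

86.8 eV

Using E = hc/λ: E₁ = 8.6217e-17 J, E₂ = 7.2313e-17 J.
|ΔE| = |8.6217e-17 − 7.2313e-17| = 1.39e-17 J = 86.8 eV.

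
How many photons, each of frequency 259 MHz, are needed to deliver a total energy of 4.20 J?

2.45e25 photons

Per-photon energy: E = 1.716e-25 J (from frequency = 259 MHz).
N = E_total / E_photon = 4.20 J / 1.716e-25 J = 2.45e25.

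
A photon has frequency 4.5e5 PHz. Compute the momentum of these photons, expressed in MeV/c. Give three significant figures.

1.86 MeV/c

Convert to SI: f = 4.5e5 PHz = 4.5e20 Hz.
For a photon p = hf/c, so p = 9.946e-22 kg·m/s.
Converting to MeV/c: p = 1.861 MeV/c ≈ 1.86 MeV/c.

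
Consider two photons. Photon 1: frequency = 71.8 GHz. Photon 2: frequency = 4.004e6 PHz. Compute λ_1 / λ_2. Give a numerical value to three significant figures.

λ_1 = 0.004175 m (from frequency = 71.8 GHz, via λ = c/f).
λ_2 = 7.487e-14 m (from frequency = 4.004e6 PHz, via λ = c/f).
Ratio = 0.004175 / 7.487e-14 = 5.58e10.

5.58e10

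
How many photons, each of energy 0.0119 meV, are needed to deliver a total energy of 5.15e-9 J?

2.70e15 photons

Per-photon energy: E = 1.907e-24 J (from energy = 0.0119 meV).
N = E_total / E_photon = 5.15e-9 J / 1.907e-24 J = 2.70e15.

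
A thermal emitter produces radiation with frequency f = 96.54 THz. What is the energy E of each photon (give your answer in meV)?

399 meV

(h = 6.62607015e-34 J·s, 1 eV = 1.602176634e-19 J.)
In SI units: f = 96.54 THz = 9.654e13 Hz.
The photon relation is E = hf, giving E = 6.397e-20 J.
Converting to meV: E = 399.3 meV ≈ 399 meV.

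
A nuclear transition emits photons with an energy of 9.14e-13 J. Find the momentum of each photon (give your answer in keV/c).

5700 keV/c

The photon relation is p = E/c, giving p = 3.049e-21 kg·m/s.
Converting to keV/c: p = 5705 keV/c ≈ 5700 keV/c.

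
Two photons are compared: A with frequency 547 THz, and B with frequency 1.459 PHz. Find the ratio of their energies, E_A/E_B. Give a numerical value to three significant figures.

E_A = 3.624 × 10^-19 J (from frequency = 547 THz, via E = hf).
E_B = 9.667 × 10^-19 J (from frequency = 1.459 PHz, via E = hf).
Ratio = 3.624 × 10^-19 / 9.667 × 10^-19 = 0.375.

0.375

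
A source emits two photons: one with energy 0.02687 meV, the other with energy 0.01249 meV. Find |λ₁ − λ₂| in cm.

5.31 cm

Using λ = hc/E: λ₁ = 0.046142 m, λ₂ = 0.099267 m.
|Δλ| = |0.046142 − 0.099267| = 0.0531 m = 5.31 cm.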